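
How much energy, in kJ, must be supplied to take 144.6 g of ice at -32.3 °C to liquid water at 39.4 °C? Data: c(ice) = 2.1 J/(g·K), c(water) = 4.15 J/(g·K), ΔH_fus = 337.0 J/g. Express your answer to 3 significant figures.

q1 (heat ice -32.3→0.0 °C): 144.6 × 2.1 × 32.3 = 9808 J
q2 (melt at 0 °C): 144.6 × 337.0 = 48730 J
q3 (heat water 0.0→39.4 °C): 144.6 × 4.15 × 39.4 = 23644 J
Total: 9808 + 48730 + 23644 = 82182 J = 82.2 kJ

q = 82.2 kJ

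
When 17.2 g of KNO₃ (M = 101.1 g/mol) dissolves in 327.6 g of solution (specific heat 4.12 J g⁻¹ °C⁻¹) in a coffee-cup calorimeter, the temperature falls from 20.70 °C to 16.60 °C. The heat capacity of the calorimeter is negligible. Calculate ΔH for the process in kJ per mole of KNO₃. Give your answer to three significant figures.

|ΔT| = |16.60 − 20.70| = 4.10 °C
|q_surr| = (327.6 × 4.12) × 4.10 = 1349.712 × 4.10 = 5534 J
n(KNO₃) = 17.2 / 101.1 = 0.1701 mol
Temperature fell, so q_rxn = +|q_surr| = 5.534 kJ
ΔH = q_rxn / n = 32.53 kJ/mol

ΔH = 32.5 kJ/mol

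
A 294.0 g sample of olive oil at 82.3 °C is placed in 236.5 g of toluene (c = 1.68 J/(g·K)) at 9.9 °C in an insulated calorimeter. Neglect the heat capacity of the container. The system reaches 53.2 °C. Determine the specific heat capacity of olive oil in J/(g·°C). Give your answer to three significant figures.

q_gained = (236.5 × 1.68) × (53.2 − 9.9) = 17200 J
q_lost = 294.0 × c × (82.3 − 53.2) = 8555.4 c
Set equal: c = 17200 / 8555.4 = 2.01 J/(g·°C)

c = 2.01 J/(g·°C)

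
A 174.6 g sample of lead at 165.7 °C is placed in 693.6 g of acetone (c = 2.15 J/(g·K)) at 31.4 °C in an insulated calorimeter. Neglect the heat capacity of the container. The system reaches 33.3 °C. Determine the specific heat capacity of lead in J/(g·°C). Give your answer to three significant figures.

c = 0.123 J/(g·°C)

q_gained = (693.6 × 2.15) × (33.3 − 31.4) = 2833 J
q_lost = 174.6 × c × (165.7 − 33.3) = 23117.04 c
Set equal: c = 2833 / 23117.04 = 0.123 J/(g·°C)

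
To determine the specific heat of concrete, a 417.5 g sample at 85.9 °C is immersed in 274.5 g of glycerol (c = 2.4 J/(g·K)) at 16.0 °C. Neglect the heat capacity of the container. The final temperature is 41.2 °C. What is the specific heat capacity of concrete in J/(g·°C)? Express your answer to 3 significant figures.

c = 0.890 J/(g·°C)

q_gained = (274.5 × 2.4) × (41.2 − 16.0) = 16602 J
q_lost = 417.5 × c × (85.9 − 41.2) = 18662.25 c
Set equal: c = 16602 / 18662.25 = 0.890 J/(g·°C)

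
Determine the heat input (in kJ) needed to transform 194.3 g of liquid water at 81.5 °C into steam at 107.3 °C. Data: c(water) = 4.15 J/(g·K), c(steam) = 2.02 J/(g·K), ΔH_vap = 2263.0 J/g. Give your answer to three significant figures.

q1 (heat water 81.5→100.0 °C): 194.3 × 4.15 × 18.5 = 14917 J
q2 (vaporize at 100 °C): 194.3 × 2263.0 = 439701 J
q3 (heat steam 100.0→107.3 °C): 194.3 × 2.02 × 7.3 = 2865 J
Total: 14917 + 439701 + 2865 = 457483 J = 457 kJ

q = 457 kJ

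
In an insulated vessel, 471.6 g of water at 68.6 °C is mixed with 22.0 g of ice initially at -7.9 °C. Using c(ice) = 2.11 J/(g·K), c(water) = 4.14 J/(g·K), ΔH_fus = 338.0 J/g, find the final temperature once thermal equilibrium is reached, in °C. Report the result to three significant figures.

T_f = 61.7 °C

Heat to bring ice to 0 °C and melt it: q₁ = 22.0×2.11×7.9 + 22.0×338.0 = 7802.7 J
Heat the water can supply cooling to 0 °C: 471.6×4.14×68.6 = 133936 J > q₁, so all ice melts.
Energy balance: 471.6×4.14×(68.6 − T) = 7802.7 + 22.0×4.14×(T − 0)
1952.424(68.6 − T) = 7802.7 + 91.08 T
133936 − 7802.7 = 2043.504 T
T = 126133.3 / 2043.504 = 61.72 °C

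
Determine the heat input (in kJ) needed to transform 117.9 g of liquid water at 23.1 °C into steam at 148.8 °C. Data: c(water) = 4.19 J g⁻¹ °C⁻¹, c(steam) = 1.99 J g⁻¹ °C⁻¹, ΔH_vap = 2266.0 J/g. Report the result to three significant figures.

q = 317 kJ

q1 (heat water 23.1→100.0 °C): 117.9 × 4.19 × 76.9 = 37989 J
q2 (vaporize at 100 °C): 117.9 × 2266.0 = 267161 J
q3 (heat steam 100.0→148.8 °C): 117.9 × 1.99 × 48.8 = 11450 J
Total: 37989 + 267161 + 11450 = 316600 J = 317 kJ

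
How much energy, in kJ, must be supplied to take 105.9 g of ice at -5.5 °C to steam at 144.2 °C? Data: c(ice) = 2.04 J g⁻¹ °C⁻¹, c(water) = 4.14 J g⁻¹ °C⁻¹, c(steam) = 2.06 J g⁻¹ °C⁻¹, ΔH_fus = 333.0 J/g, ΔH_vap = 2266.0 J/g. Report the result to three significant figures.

q1 (heat ice -5.5→0.0 °C): 105.9 × 2.04 × 5.5 = 1188 J
q2 (melt at 0 °C): 105.9 × 333.0 = 35265 J
q3 (heat water 0.0→100.0 °C): 105.9 × 4.14 × 100.0 = 43843 J
q4 (vaporize at 100 °C): 105.9 × 2266.0 = 239969 J
q5 (heat steam 100.0→144.2 °C): 105.9 × 2.06 × 44.2 = 9642 J
Total: 1188 + 35265 + 43843 + 239969 + 9642 = 329907 J = 330 kJ

q = 330 kJ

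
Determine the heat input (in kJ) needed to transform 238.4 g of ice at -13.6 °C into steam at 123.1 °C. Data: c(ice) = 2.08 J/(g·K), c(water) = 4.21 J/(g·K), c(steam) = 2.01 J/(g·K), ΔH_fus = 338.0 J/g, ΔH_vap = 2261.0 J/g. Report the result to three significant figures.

q1 (heat ice -13.6→0.0 °C): 238.4 × 2.08 × 13.6 = 6744 J
q2 (melt at 0 °C): 238.4 × 338.0 = 80579 J
q3 (heat water 0.0→100.0 °C): 238.4 × 4.21 × 100.0 = 100366 J
q4 (vaporize at 100 °C): 238.4 × 2261.0 = 539022 J
q5 (heat steam 100.0→123.1 °C): 238.4 × 2.01 × 23.1 = 11069 J
Total: 6744 + 80579 + 100366 + 539022 + 11069 = 737780 J = 738 kJ

q = 738 kJ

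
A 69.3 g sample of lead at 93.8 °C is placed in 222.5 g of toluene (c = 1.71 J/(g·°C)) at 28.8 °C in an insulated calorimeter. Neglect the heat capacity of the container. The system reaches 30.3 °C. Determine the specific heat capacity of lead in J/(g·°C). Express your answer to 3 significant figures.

q_gained = (222.5 × 1.71) × (30.3 − 28.8) = 570.7 J
q_lost = 69.3 × c × (93.8 − 30.3) = 4400.55 c
Set equal: c = 570.7 / 4400.55 = 0.130 J/(g·°C)

c = 0.130 J/(g·°C)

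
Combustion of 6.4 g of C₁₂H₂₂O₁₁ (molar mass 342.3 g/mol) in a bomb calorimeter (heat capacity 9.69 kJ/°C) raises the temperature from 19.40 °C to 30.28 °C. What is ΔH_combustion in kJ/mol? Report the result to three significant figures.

ΔT = 30.28 − 19.40 = 10.88 °C
q_cal = C_cal × ΔT = 9.69 × 10.88 = 105.4272 kJ
n = 6.4 / 342.3 = 0.01870 mol
q_rxn = −q_cal = -105.4272 kJ
ΔH = -105.4272 / 0.01870 = -5638 kJ/mol

ΔH = -5640 kJ/mol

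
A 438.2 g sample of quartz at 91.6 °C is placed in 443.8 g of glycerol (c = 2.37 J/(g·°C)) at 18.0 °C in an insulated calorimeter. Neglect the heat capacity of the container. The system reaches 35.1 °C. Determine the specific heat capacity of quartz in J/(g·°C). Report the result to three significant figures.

q_gained = (443.8 × 2.37) × (35.1 − 18.0) = 17986 J
q_lost = 438.2 × c × (91.6 − 35.1) = 24758.3 c
Set equal: c = 17986 / 24758.3 = 0.726 J/(g·°C)

c = 0.726 J/(g·°C)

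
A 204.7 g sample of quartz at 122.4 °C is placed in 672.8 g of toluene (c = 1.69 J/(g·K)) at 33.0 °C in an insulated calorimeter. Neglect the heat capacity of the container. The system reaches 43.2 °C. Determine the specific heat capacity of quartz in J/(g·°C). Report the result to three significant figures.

c = 0.715 J/(g·°C)

q_gained = (672.8 × 1.69) × (43.2 − 33.0) = 11598 J
q_lost = 204.7 × c × (122.4 − 43.2) = 16212.24 c
Set equal: c = 11598 / 16212.24 = 0.715 J/(g·°C)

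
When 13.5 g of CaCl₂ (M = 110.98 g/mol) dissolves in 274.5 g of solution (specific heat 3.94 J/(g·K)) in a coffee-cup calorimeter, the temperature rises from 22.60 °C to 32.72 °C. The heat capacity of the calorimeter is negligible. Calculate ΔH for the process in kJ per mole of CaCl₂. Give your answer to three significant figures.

|ΔT| = |32.72 − 22.60| = 10.12 °C
|q_surr| = (274.5 × 3.94) × 10.12 = 1081.53 × 10.12 = 10950 J
n(CaCl₂) = 13.5 / 110.98 = 0.1216 mol
Temperature rose, so q_rxn = −|q_surr| = -10.95 kJ
ΔH = q_rxn / n = -90.049 kJ/mol

ΔH = -90.0 kJ/mol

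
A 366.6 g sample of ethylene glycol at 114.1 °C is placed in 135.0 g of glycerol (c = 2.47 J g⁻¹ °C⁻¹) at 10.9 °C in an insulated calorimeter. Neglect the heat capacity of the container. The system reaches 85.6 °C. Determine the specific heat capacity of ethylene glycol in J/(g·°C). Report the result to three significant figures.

q_gained = (135.0 × 2.47) × (85.6 − 10.9) = 24910 J
q_lost = 366.6 × c × (114.1 − 85.6) = 10448.1 c
Set equal: c = 24910 / 10448.1 = 2.38 J/(g·°C)

c = 2.38 J/(g·°C)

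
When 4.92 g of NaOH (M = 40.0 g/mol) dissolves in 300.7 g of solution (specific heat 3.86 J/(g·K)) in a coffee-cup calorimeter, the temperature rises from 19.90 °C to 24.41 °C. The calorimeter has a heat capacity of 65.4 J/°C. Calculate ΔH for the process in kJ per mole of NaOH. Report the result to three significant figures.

|ΔT| = |24.41 − 19.90| = 4.51 °C
|q_surr| = (300.7 × 3.86 + 65.4) × 4.51 = 1226.102 × 4.51 = 5530 J
n(NaOH) = 4.92 / 40.0 = 0.1230 mol
Temperature rose, so q_rxn = −|q_surr| = -5.530 kJ
ΔH = q_rxn / n = -44.96 kJ/mol

ΔH = -45.0 kJ/mol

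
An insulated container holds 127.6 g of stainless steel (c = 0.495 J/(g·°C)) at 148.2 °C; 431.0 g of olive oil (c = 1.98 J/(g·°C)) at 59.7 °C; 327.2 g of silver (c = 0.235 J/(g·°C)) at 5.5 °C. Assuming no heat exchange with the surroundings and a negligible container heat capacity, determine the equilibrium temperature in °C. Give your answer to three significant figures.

Σ mᵢcᵢ(T − Tᵢ) = 0  ⇒  T = Σ mᵢcᵢTᵢ / Σ mᵢcᵢ
Σ mᵢcᵢ = 127.6×0.495 + 431.0×1.98 + 327.2×0.235 = 993.434
Σ mᵢcᵢTᵢ = 63.162×148.2 + 853.38×59.7 + 76.892×5.5 = 60730
T = 60730 / 993.434 = 61.13 °C

T_f = 61.1 °C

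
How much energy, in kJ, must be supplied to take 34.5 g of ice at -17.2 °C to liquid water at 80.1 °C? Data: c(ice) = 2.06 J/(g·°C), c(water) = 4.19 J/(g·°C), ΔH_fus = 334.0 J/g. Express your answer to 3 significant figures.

q1 (heat ice -17.2→0.0 °C): 34.5 × 2.06 × 17.2 = 1222 J
q2 (melt at 0 °C): 34.5 × 334.0 = 11523 J
q3 (heat water 0.0→80.1 °C): 34.5 × 4.19 × 80.1 = 11579 J
Total: 1222 + 11523 + 11579 = 24324 J = 24.3 kJ

q = 24.3 kJ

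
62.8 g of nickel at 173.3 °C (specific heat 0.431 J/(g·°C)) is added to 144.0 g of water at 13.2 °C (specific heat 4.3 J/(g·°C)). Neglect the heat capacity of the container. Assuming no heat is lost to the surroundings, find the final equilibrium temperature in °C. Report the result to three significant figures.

T_f = 19.9 °C

Heat lost by nickel = heat gained by water.
(62.8)(0.431)(173.3 − T) = (144.0)(4.3)(T − 13.2)
27.0668 (173.3 − T) = 619.2 (T − 13.2)
4690.7 − 27.0668 T = 619.2 T − 8173.4
12864.1 = 646.2668 T
T = 19.91 °C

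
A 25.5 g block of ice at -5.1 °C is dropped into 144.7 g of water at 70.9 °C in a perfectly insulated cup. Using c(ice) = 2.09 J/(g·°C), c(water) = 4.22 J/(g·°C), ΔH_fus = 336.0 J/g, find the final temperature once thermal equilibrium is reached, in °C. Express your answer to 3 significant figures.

T_f = 48.0 °C

Heat to bring ice to 0 °C and melt it: q₁ = 25.5×2.09×5.1 + 25.5×336.0 = 8839.8 J
Heat the water can supply cooling to 0 °C: 144.7×4.22×70.9 = 43294.0 J > q₁, so all ice melts.
Energy balance: 144.7×4.22×(70.9 − T) = 8839.8 + 25.5×4.22×(T − 0)
610.634(70.9 − T) = 8839.8 + 107.61 T
43294.0 − 8839.8 = 718.244 T
T = 34454.2 / 718.244 = 47.97 °C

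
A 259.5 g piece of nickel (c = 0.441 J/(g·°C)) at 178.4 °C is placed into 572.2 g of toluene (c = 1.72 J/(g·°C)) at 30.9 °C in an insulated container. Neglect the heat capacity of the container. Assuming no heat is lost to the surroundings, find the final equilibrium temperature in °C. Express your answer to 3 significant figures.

Heat lost by nickel = heat gained by toluene.
(259.5)(0.441)(178.4 − T) = (572.2)(1.72)(T − 30.9)
114.4395 (178.4 − T) = 984.184 (T − 30.9)
20416 − 114.4395 T = 984.184 T − 30411
50827 = 1098.6235 T
T = 46.26 °C

T_f = 46.3 °C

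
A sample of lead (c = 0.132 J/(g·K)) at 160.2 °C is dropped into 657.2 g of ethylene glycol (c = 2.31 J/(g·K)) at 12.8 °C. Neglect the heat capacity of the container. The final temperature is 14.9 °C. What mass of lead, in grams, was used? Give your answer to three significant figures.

q_gained = (657.2 × 2.31) × (14.9 − 12.8) = 3188 J
q_lost = m × 0.132 × (160.2 − 14.9) = 19.1796 m
m = 3188 / 19.1796 = 166 g

m = 166 g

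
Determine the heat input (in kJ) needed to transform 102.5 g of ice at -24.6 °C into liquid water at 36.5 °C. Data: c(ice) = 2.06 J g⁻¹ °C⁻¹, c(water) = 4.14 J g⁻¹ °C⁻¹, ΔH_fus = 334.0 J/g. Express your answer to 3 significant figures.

q1 (heat ice -24.6→0.0 °C): 102.5 × 2.06 × 24.6 = 5194 J
q2 (melt at 0 °C): 102.5 × 334.0 = 34235 J
q3 (heat water 0.0→36.5 °C): 102.5 × 4.14 × 36.5 = 15489 J
Total: 5194 + 34235 + 15489 = 54918 J = 54.9 kJ

q = 54.9 kJ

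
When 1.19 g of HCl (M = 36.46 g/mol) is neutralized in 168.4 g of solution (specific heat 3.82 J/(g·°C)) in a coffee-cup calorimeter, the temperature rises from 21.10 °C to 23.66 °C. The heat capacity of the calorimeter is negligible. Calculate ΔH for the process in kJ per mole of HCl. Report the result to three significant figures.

ΔH = -50.5 kJ/mol

|ΔT| = |23.66 − 21.10| = 2.56 °C
|q_surr| = (168.4 × 3.82) × 2.56 = 643.288 × 2.56 = 1647 J
n(HCl) = 1.19 / 36.46 = 0.03264 mol
Temperature rose, so q_rxn = −|q_surr| = -1.647 kJ
ΔH = q_rxn / n = -50.46 kJ/mol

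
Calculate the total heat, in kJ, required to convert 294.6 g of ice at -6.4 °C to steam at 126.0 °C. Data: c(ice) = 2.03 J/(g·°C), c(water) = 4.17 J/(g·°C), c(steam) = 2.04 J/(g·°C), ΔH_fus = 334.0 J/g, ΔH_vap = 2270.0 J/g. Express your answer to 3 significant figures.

q1 (heat ice -6.4→0.0 °C): 294.6 × 2.03 × 6.4 = 3827 J
q2 (melt at 0 °C): 294.6 × 334.0 = 98396 J
q3 (heat water 0.0→100.0 °C): 294.6 × 4.17 × 100.0 = 122848 J
q4 (vaporize at 100 °C): 294.6 × 2270.0 = 668742 J
q5 (heat steam 100.0→126.0 °C): 294.6 × 2.04 × 26.0 = 15626 J
Total: 3827 + 98396 + 122848 + 668742 + 15626 = 909439 J = 909 kJ

q = 909 kJ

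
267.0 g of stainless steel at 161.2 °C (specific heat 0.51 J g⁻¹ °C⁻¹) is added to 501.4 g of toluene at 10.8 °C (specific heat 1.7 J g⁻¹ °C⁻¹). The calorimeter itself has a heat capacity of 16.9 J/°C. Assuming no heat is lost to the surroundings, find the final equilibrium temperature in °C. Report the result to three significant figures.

Heat lost by stainless steel = heat gained by toluene + calorimeter.
(267.0)(0.51)(161.2 − T) = [(501.4)(1.7) + 16.9](T − 10.8)
136.17 (161.2 − T) = 869.28 (T − 10.8)
21951 − 136.17 T = 869.28 T − 9388.2
31339.2 = 1005.45 T
T = 31.17 °C

T_f = 31.2 °C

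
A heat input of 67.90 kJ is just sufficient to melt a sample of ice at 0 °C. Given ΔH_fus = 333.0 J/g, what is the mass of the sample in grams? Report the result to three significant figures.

m = 204 g

m = q / ΔH_fus = 67900 J / 333.0 J/g = 204 g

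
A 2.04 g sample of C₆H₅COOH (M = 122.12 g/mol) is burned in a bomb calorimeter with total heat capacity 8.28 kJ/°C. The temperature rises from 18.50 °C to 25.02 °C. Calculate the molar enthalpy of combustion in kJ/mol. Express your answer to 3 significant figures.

ΔH = -3230 kJ/mol

ΔT = 25.02 − 18.50 = 6.52 °C
q_cal = C_cal × ΔT = 8.28 × 6.52 = 53.9856 kJ
n = 2.04 / 122.12 = 0.01670 mol
q_rxn = −q_cal = -53.9856 kJ
ΔH = -53.9856 / 0.01670 = -3233 kJ/mol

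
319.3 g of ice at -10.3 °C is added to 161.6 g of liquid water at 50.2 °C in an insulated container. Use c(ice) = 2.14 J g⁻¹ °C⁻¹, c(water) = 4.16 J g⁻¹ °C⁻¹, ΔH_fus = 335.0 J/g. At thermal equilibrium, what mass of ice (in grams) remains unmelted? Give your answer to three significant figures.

m_ice remaining = 240 g

Heat to warm all ice to 0 °C: 319.3×2.14×10.3 = 7038.0 J
Heat released by water cooling to 0 °C: 161.6×4.16×50.2 = 33747 J
33747 J < 7038.0 + 319.3×335.0 = 114003.5 J, so not all ice melts; final T = 0 °C.
Heat left for melting: 33747 − 7038.0 = 26709.0 J
Mass melted = 26709.0 / 335.0 = 79.73 g
Ice remaining = 319.3 − 79.73 = 239.57 g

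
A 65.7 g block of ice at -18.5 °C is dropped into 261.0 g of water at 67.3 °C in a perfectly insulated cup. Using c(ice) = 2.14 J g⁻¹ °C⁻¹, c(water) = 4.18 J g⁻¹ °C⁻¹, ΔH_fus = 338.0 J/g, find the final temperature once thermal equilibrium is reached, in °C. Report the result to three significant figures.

Heat to bring ice to 0 °C and melt it: q₁ = 65.7×2.14×18.5 + 65.7×338.0 = 24808 J
Heat the water can supply cooling to 0 °C: 261.0×4.18×67.3 = 73423.0 J > q₁, so all ice melts.
Energy balance: 261.0×4.18×(67.3 − T) = 24808 + 65.7×4.18×(T − 0)
1090.98(67.3 − T) = 24808 + 274.626 T
73423.0 − 24808 = 1365.606 T
T = 48615.0 / 1365.606 = 35.60 °C

T_f = 35.6 °C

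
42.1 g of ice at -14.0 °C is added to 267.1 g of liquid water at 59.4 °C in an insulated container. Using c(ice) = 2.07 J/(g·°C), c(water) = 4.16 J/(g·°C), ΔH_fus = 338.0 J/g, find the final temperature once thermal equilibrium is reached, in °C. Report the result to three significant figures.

T_f = 39.3 °C

Heat to bring ice to 0 °C and melt it: q₁ = 42.1×2.07×14.0 + 42.1×338.0 = 15450 J
Heat the water can supply cooling to 0 °C: 267.1×4.16×59.4 = 66001.5 J > q₁, so all ice melts.
Energy balance: 267.1×4.16×(59.4 − T) = 15450 + 42.1×4.16×(T − 0)
1111.136(59.4 − T) = 15450 + 175.136 T
66001.5 − 15450 = 1286.272 T
T = 50551.5 / 1286.272 = 39.30 °C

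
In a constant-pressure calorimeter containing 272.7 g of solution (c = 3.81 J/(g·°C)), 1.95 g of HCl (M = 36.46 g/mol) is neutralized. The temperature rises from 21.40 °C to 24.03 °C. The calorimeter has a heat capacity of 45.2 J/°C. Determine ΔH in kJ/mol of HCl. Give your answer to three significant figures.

|ΔT| = |24.03 − 21.40| = 2.63 °C
|q_surr| = (272.7 × 3.81 + 45.2) × 2.63 = 1084.187 × 2.63 = 2851 J
n(HCl) = 1.95 / 36.46 = 0.05348 mol
Temperature rose, so q_rxn = −|q_surr| = -2.851 kJ
ΔH = q_rxn / n = -53.31 kJ/mol

ΔH = -53.3 kJ/mol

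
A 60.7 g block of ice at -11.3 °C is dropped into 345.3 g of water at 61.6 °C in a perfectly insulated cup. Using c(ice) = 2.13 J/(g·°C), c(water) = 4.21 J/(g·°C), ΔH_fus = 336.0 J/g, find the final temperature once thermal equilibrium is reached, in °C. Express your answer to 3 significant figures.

T_f = 39.6 °C

Heat to bring ice to 0 °C and melt it: q₁ = 60.7×2.13×11.3 + 60.7×336.0 = 21856 J
Heat the water can supply cooling to 0 °C: 345.3×4.21×61.6 = 89548.7 J > q₁, so all ice melts.
Energy balance: 345.3×4.21×(61.6 − T) = 21856 + 60.7×4.21×(T − 0)
1453.713(61.6 − T) = 21856 + 255.547 T
89548.7 − 21856 = 1709.260 T
T = 67692.7 / 1709.260 = 39.60 °C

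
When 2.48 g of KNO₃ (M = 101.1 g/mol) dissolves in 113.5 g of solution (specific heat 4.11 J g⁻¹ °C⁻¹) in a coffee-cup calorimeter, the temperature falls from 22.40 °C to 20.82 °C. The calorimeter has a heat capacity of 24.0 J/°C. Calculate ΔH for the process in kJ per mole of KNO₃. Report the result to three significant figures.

ΔH = 31.6 kJ/mol

|ΔT| = |20.82 − 22.40| = 1.58 °C
|q_surr| = (113.5 × 4.11 + 24.0) × 1.58 = 490.485 × 1.58 = 775.0 J
n(KNO₃) = 2.48 / 101.1 = 0.02453 mol
Temperature fell, so q_rxn = +|q_surr| = 0.7750 kJ
ΔH = q_rxn / n = 31.59 kJ/mol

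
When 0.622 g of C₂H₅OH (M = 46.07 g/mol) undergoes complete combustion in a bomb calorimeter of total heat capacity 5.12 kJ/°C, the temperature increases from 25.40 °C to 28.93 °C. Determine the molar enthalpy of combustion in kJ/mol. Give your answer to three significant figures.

ΔT = 28.93 − 25.40 = 3.53 °C
q_cal = C_cal × ΔT = 5.12 × 3.53 = 18.0736 kJ
n = 0.622 / 46.07 = 0.01350 mol
q_rxn = −q_cal = -18.0736 kJ
ΔH = -18.0736 / 0.01350 = -1339 kJ/mol

ΔH = -1340 kJ/mol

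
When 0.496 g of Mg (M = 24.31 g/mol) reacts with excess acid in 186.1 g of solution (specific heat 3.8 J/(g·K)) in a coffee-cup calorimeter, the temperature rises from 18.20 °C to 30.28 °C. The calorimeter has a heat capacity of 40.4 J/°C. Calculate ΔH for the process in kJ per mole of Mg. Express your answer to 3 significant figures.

ΔH = -443 kJ/mol

|ΔT| = |30.28 − 18.20| = 12.08 °C
|q_surr| = (186.1 × 3.8 + 40.4) × 12.08 = 747.58 × 12.08 = 9031 J
n(Mg) = 0.496 / 24.31 = 0.02040 mol
Temperature rose, so q_rxn = −|q_surr| = -9.031 kJ
ΔH = q_rxn / n = -442.7 kJ/mol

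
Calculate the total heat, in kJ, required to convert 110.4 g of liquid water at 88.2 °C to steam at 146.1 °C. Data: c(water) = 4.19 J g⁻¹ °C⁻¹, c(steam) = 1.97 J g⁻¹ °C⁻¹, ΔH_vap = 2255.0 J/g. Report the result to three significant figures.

q1 (heat water 88.2→100.0 °C): 110.4 × 4.19 × 11.8 = 5458 J
q2 (vaporize at 100 °C): 110.4 × 2255.0 = 248952 J
q3 (heat steam 100.0→146.1 °C): 110.4 × 1.97 × 46.1 = 10026 J
Total: 5458 + 248952 + 10026 = 264436 J = 264 kJ

q = 264 kJ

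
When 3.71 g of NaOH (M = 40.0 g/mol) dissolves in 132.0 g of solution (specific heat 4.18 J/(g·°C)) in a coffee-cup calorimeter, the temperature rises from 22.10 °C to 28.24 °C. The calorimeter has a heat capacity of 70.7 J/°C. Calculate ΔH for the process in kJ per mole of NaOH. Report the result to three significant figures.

ΔH = -41.2 kJ/mol

|ΔT| = |28.24 − 22.10| = 6.14 °C
|q_surr| = (132.0 × 4.18 + 70.7) × 6.14 = 622.46 × 6.14 = 3822 J
n(NaOH) = 3.71 / 40.0 = 0.09275 mol
Temperature rose, so q_rxn = −|q_surr| = -3.822 kJ
ΔH = q_rxn / n = -41.21 kJ/mol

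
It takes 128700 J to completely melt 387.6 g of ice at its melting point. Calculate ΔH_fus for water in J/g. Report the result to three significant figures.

ΔH_fus = 332 J/g

ΔH_fus = q / m = 128700 / 387.6 = 332 J/g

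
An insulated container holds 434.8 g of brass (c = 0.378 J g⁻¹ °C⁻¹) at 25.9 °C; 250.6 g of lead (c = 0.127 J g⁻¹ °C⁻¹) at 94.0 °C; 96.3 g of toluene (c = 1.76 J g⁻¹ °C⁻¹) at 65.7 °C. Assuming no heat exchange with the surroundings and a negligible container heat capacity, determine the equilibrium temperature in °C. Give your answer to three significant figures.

T_f = 50.3 °C

Σ mᵢcᵢ(T − Tᵢ) = 0  ⇒  T = Σ mᵢcᵢTᵢ / Σ mᵢcᵢ
Σ mᵢcᵢ = 434.8×0.378 + 250.6×0.127 + 96.3×1.76 = 365.6686
Σ mᵢcᵢTᵢ = 164.3544×25.9 + 31.8262×94.0 + 169.488×65.7 = 18384
T = 18384 / 365.6686 = 50.28 °C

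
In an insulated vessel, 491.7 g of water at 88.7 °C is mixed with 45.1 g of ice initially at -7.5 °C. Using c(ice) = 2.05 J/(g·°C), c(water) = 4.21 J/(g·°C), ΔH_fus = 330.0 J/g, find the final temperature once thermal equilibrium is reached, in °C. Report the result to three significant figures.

Heat to bring ice to 0 °C and melt it: q₁ = 45.1×2.05×7.5 + 45.1×330.0 = 15576 J
Heat the water can supply cooling to 0 °C: 491.7×4.21×88.7 = 183614 J > q₁, so all ice melts.
Energy balance: 491.7×4.21×(88.7 − T) = 15576 + 45.1×4.21×(T − 0)
2070.057(88.7 − T) = 15576 + 189.871 T
183614 − 15576 = 2259.928 T
T = 168038 / 2259.928 = 74.36 °C

T_f = 74.4 °C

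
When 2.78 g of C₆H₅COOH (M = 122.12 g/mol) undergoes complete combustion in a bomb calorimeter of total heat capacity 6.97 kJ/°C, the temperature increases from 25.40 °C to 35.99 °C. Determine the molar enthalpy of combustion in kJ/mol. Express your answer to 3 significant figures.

ΔT = 35.99 − 25.40 = 10.59 °C
q_cal = C_cal × ΔT = 6.97 × 10.59 = 73.8123 kJ
n = 2.78 / 122.12 = 0.02276 mol
q_rxn = −q_cal = -73.8123 kJ
ΔH = -73.8123 / 0.02276 = -3243 kJ/mol

ΔH = -3240 kJ/mol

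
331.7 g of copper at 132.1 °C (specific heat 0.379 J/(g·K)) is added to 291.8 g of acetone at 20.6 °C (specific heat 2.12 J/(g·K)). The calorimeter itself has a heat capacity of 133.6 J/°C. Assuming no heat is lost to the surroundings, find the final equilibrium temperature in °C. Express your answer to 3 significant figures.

T_f = 36.6 °C

Heat lost by copper = heat gained by acetone + calorimeter.
(331.7)(0.379)(132.1 − T) = [(291.8)(2.12) + 133.6](T − 20.6)
125.7143 (132.1 − T) = 752.216 (T − 20.6)
16607 − 125.7143 T = 752.216 T − 15496
32103 = 877.9303 T
T = 36.57 °C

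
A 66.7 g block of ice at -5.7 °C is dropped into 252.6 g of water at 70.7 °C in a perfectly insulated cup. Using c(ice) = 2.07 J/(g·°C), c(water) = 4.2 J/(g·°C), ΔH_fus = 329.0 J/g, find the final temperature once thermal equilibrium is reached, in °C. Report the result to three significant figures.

T_f = 39.0 °C

Heat to bring ice to 0 °C and melt it: q₁ = 66.7×2.07×5.7 + 66.7×329.0 = 22731 J
Heat the water can supply cooling to 0 °C: 252.6×4.2×70.7 = 75007.0 J > q₁, so all ice melts.
Energy balance: 252.6×4.2×(70.7 − T) = 22731 + 66.7×4.2×(T − 0)
1060.92(70.7 − T) = 22731 + 280.14 T
75007.0 − 22731 = 1341.06 T
T = 52276.0 / 1341.06 = 38.98 °C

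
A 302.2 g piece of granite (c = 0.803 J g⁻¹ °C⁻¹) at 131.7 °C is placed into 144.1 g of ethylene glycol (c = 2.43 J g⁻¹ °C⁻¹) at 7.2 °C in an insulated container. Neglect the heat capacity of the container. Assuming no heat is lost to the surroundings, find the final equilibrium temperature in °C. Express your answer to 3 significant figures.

T_f = 58.2 °C

Heat lost by granite = heat gained by ethylene glycol.
(302.2)(0.803)(131.7 − T) = (144.1)(2.43)(T − 7.2)
242.6666 (131.7 − T) = 350.163 (T − 7.2)
31959 − 242.6666 T = 350.163 T − 2521.2
34480.2 = 592.8296 T
T = 58.16 °C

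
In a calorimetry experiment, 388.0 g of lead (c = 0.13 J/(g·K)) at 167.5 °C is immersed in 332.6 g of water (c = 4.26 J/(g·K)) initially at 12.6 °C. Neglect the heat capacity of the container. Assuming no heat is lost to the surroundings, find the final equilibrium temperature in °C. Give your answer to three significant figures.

T_f = 17.9 °C

Heat lost by lead = heat gained by water.
(388.0)(0.13)(167.5 − T) = (332.6)(4.26)(T − 12.6)
50.44 (167.5 − T) = 1416.876 (T − 12.6)
8448.7 − 50.44 T = 1416.876 T − 17853
26301.7 = 1467.316 T
T = 17.93 °C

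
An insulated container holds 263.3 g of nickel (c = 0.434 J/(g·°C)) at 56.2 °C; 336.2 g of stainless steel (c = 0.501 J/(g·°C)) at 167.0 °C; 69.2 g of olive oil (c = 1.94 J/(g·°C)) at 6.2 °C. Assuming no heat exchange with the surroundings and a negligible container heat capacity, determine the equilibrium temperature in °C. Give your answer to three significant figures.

Σ mᵢcᵢ(T − Tᵢ) = 0  ⇒  T = Σ mᵢcᵢTᵢ / Σ mᵢcᵢ
Σ mᵢcᵢ = 263.3×0.434 + 336.2×0.501 + 69.2×1.94 = 416.9564
Σ mᵢcᵢTᵢ = 114.2722×56.2 + 168.4362×167.0 + 134.248×6.2 = 35383
T = 35383 / 416.9564 = 84.86 °C

T_f = 84.9 °C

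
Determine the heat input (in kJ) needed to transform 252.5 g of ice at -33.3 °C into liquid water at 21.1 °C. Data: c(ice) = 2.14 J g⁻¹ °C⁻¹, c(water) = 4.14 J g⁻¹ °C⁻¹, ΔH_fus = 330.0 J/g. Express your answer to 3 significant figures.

q1 (heat ice -33.3→0.0 °C): 252.5 × 2.14 × 33.3 = 17994 J
q2 (melt at 0 °C): 252.5 × 330.0 = 83325 J
q3 (heat water 0.0→21.1 °C): 252.5 × 4.14 × 21.1 = 22057 J
Total: 17994 + 83325 + 22057 = 123376 J = 123 kJ

q = 123 kJ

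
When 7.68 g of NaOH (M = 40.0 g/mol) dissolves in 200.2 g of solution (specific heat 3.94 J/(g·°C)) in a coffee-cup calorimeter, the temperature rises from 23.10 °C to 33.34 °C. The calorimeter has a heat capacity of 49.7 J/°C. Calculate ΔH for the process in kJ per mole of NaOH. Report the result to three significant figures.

ΔH = -44.7 kJ/mol

|ΔT| = |33.34 − 23.10| = 10.24 °C
|q_surr| = (200.2 × 3.94 + 49.7) × 10.24 = 838.488 × 10.24 = 8586 J
n(NaOH) = 7.68 / 40.0 = 0.1920 mol
Temperature rose, so q_rxn = −|q_surr| = -8.586 kJ
ΔH = q_rxn / n = -44.72 kJ/mol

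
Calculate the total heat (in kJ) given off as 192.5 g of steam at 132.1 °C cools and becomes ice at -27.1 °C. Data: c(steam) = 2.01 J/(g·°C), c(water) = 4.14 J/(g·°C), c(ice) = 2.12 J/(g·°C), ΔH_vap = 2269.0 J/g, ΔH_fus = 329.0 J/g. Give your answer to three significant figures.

q1 (cool steam 132.1→100 °C): 192.5 × 2.01 × 32.1 = 12420 J
q2 (condense at 100 °C): 192.5 × 2269.0 = 436783 J
q3 (cool water 100→0 °C): 192.5 × 4.14 × 100.0 = 79695 J
q4 (freeze at 0 °C): 192.5 × 329.0 = 63333 J
q5 (cool ice 0→-27.1 °C): 192.5 × 2.12 × 27.1 = 11060 J
Total: 12420 + 436783 + 79695 + 63333 + 11060 = 603291 J = 603 kJ

q = 603 kJ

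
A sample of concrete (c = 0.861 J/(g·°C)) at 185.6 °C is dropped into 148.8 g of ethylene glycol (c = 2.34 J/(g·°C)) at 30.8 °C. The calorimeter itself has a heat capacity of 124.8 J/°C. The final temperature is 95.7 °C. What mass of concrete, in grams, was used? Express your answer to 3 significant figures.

q_gained = (148.8 × 2.34 + 124.8) × (95.7 − 30.8) = 30700 J
q_lost = m × 0.861 × (185.6 − 95.7) = 77.4039 m
m = 30700 / 77.4039 = 397 g

m = 397 g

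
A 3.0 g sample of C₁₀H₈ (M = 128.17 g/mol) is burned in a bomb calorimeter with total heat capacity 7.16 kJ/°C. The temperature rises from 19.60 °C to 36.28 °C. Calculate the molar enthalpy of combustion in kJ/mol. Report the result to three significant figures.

ΔT = 36.28 − 19.60 = 16.68 °C
q_cal = C_cal × ΔT = 7.16 × 16.68 = 119.4288 kJ
n = 3.0 / 128.17 = 0.02341 mol
q_rxn = −q_cal = -119.4288 kJ
ΔH = -119.4288 / 0.02341 = -5102 kJ/mol

ΔH = -5100 kJ/mol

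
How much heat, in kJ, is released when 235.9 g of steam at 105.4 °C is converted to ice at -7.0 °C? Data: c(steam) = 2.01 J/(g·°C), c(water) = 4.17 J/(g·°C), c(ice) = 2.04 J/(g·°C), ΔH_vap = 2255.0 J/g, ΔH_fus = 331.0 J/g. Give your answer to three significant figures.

q = 714 kJ

q1 (cool steam 105.4→100 °C): 235.9 × 2.01 × 5.4 = 2560 J
q2 (condense at 100 °C): 235.9 × 2255.0 = 531955 J
q3 (cool water 100→0 °C): 235.9 × 4.17 × 100.0 = 98370 J
q4 (freeze at 0 °C): 235.9 × 331.0 = 78083 J
q5 (cool ice 0→-7.0 °C): 235.9 × 2.04 × 7.0 = 3369 J
Total: 2560 + 531955 + 98370 + 78083 + 3369 = 714337 J = 714 kJ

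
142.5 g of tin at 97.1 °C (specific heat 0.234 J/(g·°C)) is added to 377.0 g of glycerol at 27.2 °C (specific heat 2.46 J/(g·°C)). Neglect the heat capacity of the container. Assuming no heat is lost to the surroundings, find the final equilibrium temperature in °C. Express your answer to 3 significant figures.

Heat lost by tin = heat gained by glycerol.
(142.5)(0.234)(97.1 − T) = (377.0)(2.46)(T − 27.2)
33.345 (97.1 − T) = 927.42 (T − 27.2)
3237.8 − 33.345 T = 927.42 T − 25226
28463.8 = 960.765 T
T = 29.63 °C

T_f = 29.6 °C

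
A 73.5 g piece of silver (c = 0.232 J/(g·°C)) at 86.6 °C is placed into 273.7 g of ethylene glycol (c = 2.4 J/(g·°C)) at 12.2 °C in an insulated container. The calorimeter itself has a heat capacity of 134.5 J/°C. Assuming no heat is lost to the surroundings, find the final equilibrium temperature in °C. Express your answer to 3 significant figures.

Heat lost by silver = heat gained by ethylene glycol + calorimeter.
(73.5)(0.232)(86.6 − T) = [(273.7)(2.4) + 134.5](T − 12.2)
17.052 (86.6 − T) = 791.38 (T − 12.2)
1476.7 − 17.052 T = 791.38 T − 9654.8
11131.5 = 808.432 T
T = 13.77 °C

T_f = 13.8 °C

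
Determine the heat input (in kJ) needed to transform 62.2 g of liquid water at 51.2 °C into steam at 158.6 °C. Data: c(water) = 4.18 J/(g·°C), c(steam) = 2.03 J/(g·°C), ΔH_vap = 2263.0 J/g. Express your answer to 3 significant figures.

q = 161 kJ

q1 (heat water 51.2→100.0 °C): 62.2 × 4.18 × 48.8 = 12688 J
q2 (vaporize at 100 °C): 62.2 × 2263.0 = 140759 J
q3 (heat steam 100.0→158.6 °C): 62.2 × 2.03 × 58.6 = 7399 J
Total: 12688 + 140759 + 7399 = 160846 J = 161 kJ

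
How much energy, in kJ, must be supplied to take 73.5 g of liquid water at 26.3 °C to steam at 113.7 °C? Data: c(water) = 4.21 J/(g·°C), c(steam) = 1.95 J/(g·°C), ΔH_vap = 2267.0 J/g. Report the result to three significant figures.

q1 (heat water 26.3→100.0 °C): 73.5 × 4.21 × 73.7 = 22805 J
q2 (vaporize at 100 °C): 73.5 × 2267.0 = 166625 J
q3 (heat steam 100.0→113.7 °C): 73.5 × 1.95 × 13.7 = 1964 J
Total: 22805 + 166625 + 1964 = 191394 J = 191 kJ

q = 191 kJ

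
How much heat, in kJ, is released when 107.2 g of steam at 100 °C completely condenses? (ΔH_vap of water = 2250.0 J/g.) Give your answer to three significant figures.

q = 241 kJ

q = m × ΔH_vap = 107.2 × 2250.0 = 241200 J = 241 kJ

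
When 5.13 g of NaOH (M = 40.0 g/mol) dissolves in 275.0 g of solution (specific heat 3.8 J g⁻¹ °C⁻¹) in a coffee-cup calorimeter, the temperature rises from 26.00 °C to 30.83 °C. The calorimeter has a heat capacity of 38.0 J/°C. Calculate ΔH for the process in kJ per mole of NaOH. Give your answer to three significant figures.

|ΔT| = |30.83 − 26.00| = 4.83 °C
|q_surr| = (275.0 × 3.8 + 38.0) × 4.83 = 1083 × 4.83 = 5231 J
n(NaOH) = 5.13 / 40.0 = 0.1283 mol
Temperature rose, so q_rxn = −|q_surr| = -5.231 kJ
ΔH = q_rxn / n = -40.77 kJ/mol

ΔH = -40.8 kJ/mol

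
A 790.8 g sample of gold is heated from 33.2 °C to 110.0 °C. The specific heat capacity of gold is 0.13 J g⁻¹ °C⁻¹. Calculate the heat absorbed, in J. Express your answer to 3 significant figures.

q = 7900 J

q = m c ΔT = 790.8 × 0.13 × (110.0 − 33.2)
q = 790.8 × 0.13 × 76.8 = 7895 J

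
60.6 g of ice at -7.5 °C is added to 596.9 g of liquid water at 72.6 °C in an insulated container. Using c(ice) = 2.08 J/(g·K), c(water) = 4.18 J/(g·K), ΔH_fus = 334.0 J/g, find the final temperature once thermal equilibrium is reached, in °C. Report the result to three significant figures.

Heat to bring ice to 0 °C and melt it: q₁ = 60.6×2.08×7.5 + 60.6×334.0 = 21186 J
Heat the water can supply cooling to 0 °C: 596.9×4.18×72.6 = 181140 J > q₁, so all ice melts.
Energy balance: 596.9×4.18×(72.6 − T) = 21186 + 60.6×4.18×(T − 0)
2495.042(72.6 − T) = 21186 + 253.308 T
181140 − 21186 = 2748.350 T
T = 159954 / 2748.350 = 58.20 °C

T_f = 58.2 °C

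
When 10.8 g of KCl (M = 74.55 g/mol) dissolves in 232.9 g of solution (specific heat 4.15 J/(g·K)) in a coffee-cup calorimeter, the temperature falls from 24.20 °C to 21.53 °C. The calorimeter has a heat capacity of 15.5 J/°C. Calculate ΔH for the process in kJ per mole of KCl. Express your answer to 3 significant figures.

ΔH = 18.1 kJ/mol

|ΔT| = |21.53 − 24.20| = 2.67 °C
|q_surr| = (232.9 × 4.15 + 15.5) × 2.67 = 982.035 × 2.67 = 2622 J
n(KCl) = 10.8 / 74.55 = 0.1449 mol
Temperature fell, so q_rxn = +|q_surr| = 2.622 kJ
ΔH = q_rxn / n = 18.10 kJ/mol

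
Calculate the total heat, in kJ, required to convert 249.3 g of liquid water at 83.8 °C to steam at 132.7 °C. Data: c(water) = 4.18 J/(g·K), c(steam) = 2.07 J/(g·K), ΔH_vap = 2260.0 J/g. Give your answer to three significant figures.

q = 597 kJ

q1 (heat water 83.8→100.0 °C): 249.3 × 4.18 × 16.2 = 16882 J
q2 (vaporize at 100 °C): 249.3 × 2260.0 = 563418 J
q3 (heat steam 100.0→132.7 °C): 249.3 × 2.07 × 32.7 = 16875 J
Total: 16882 + 563418 + 16875 = 597175 J = 597 kJ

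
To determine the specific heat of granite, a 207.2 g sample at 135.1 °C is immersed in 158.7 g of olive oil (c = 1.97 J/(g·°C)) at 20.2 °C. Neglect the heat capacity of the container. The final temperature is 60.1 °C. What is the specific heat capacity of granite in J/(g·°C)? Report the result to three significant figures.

q_gained = (158.7 × 1.97) × (60.1 − 20.2) = 12474 J
q_lost = 207.2 × c × (135.1 − 60.1) = 15540 c
Set equal: c = 12474 / 15540 = 0.803 J/(g·°C)

c = 0.803 J/(g·°C)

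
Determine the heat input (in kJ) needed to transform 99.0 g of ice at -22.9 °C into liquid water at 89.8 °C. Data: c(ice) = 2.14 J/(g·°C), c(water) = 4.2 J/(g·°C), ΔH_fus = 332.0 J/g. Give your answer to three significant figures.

q = 75.1 kJ

q1 (heat ice -22.9→0.0 °C): 99.0 × 2.14 × 22.9 = 4852 J
q2 (melt at 0 °C): 99.0 × 332.0 = 32868 J
q3 (heat water 0.0→89.8 °C): 99.0 × 4.2 × 89.8 = 37339 J
Total: 4852 + 32868 + 37339 = 75059 J = 75.1 kJ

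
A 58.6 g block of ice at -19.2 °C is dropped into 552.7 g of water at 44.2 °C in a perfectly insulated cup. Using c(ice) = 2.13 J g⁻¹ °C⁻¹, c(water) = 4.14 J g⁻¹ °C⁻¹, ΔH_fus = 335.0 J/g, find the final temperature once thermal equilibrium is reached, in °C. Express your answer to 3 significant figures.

T_f = 31.3 °C

Heat to bring ice to 0 °C and melt it: q₁ = 58.6×2.13×19.2 + 58.6×335.0 = 22028 J
Heat the water can supply cooling to 0 °C: 552.7×4.14×44.2 = 101137 J > q₁, so all ice melts.
Energy balance: 552.7×4.14×(44.2 − T) = 22028 + 58.6×4.14×(T − 0)
2288.178(44.2 − T) = 22028 + 242.604 T
101137 − 22028 = 2530.782 T
T = 79109 / 2530.782 = 31.26 °C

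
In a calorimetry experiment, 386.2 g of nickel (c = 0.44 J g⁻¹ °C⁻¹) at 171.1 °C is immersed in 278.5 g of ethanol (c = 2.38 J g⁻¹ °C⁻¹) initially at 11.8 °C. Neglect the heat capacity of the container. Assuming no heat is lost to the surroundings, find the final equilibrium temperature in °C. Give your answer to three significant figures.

T_f = 44.3 °C

Heat lost by nickel = heat gained by ethanol.
(386.2)(0.44)(171.1 − T) = (278.5)(2.38)(T − 11.8)
169.928 (171.1 − T) = 662.83 (T − 11.8)
29075 − 169.928 T = 662.83 T − 7821.4
36896.4 = 832.758 T
T = 44.31 °C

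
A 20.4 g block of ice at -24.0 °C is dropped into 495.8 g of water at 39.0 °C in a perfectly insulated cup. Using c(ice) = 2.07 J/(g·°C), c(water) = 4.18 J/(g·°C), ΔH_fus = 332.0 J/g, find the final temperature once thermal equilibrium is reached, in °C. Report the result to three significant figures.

Heat to bring ice to 0 °C and melt it: q₁ = 20.4×2.07×24.0 + 20.4×332.0 = 7786.3 J
Heat the water can supply cooling to 0 °C: 495.8×4.18×39.0 = 80825.3 J > q₁, so all ice melts.
Energy balance: 495.8×4.18×(39.0 − T) = 7786.3 + 20.4×4.18×(T − 0)
2072.444(39.0 − T) = 7786.3 + 85.272 T
80825.3 − 7786.3 = 2157.716 T
T = 73039.0 / 2157.716 = 33.85 °C

T_f = 33.9 °C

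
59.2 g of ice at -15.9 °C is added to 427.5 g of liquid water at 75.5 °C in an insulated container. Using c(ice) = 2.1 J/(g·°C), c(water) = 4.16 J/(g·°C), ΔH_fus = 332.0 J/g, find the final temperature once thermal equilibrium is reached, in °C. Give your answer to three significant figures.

T_f = 55.6 °C

Heat to bring ice to 0 °C and melt it: q₁ = 59.2×2.1×15.9 + 59.2×332.0 = 21631 J
Heat the water can supply cooling to 0 °C: 427.5×4.16×75.5 = 134269 J > q₁, so all ice melts.
Energy balance: 427.5×4.16×(75.5 − T) = 21631 + 59.2×4.16×(T − 0)
1778.4(75.5 − T) = 21631 + 246.272 T
134269 − 21631 = 2024.672 T
T = 112638 / 2024.672 = 55.63 °C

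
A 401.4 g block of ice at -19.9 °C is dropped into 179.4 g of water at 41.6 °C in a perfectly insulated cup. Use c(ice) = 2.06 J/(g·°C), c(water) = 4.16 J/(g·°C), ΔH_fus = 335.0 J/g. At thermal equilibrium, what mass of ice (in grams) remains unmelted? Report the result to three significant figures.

m_ice remaining = 358 g

Heat to warm all ice to 0 °C: 401.4×2.06×19.9 = 16455 J
Heat released by water cooling to 0 °C: 179.4×4.16×41.6 = 31046 J
31046 J < 16455 + 401.4×335.0 = 150924 J, so not all ice melts; final T = 0 °C.
Heat left for melting: 31046 − 16455 = 14591 J
Mass melted = 14591 / 335.0 = 43.56 g
Ice remaining = 401.4 − 43.56 = 357.84 g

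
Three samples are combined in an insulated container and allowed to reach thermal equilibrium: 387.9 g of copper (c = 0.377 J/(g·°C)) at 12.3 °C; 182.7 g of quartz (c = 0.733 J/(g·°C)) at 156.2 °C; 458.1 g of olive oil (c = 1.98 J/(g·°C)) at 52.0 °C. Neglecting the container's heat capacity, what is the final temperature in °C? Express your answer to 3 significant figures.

Σ mᵢcᵢ(T − Tᵢ) = 0  ⇒  T = Σ mᵢcᵢTᵢ / Σ mᵢcᵢ
Σ mᵢcᵢ = 387.9×0.377 + 182.7×0.733 + 458.1×1.98 = 1187.1954
Σ mᵢcᵢTᵢ = 146.2383×12.3 + 133.9191×156.2 + 907.038×52.0 = 69883
T = 69883 / 1187.1954 = 58.86 °C

T_f = 58.9 °C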